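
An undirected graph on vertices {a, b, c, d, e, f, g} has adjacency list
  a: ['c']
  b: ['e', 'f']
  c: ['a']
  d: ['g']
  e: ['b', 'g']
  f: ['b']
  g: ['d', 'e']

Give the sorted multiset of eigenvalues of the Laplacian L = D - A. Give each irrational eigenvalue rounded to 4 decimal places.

Reading degrees in the order [a, b, c, d, e, f, g] gives [1, 2, 1, 1, 2, 1, 2]; set D = diag(1, 2, 1, 1, 2, 1, 2) and form L = D - A. Diagonalising L (or applying a numerical eigensolver to the 7x7 matrix) gives the spectrum above. The 2 zero eigenvalues correspond to the 2 connected components. The eigenvalues sum to 10, which equals trace(L) = 2|E|. The largest eigenvalue, 3.6180, is at most the vertex count 7.

[0, 0, 0.3820, 1.3820, 2, 2.6180, 3.6180]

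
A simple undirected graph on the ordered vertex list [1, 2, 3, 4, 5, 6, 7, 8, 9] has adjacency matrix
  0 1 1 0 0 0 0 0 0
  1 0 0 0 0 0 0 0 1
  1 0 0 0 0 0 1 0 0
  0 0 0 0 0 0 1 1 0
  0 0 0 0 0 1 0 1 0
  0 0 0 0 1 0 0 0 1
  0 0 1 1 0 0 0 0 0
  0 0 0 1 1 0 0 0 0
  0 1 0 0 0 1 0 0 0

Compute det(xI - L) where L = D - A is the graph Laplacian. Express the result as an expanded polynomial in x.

x^9 - 18x^8 + 135x^7 - 546x^6 + 1287x^5 - 1782x^4 + 1386x^3 - 540x^2 + 81x

Reading degrees in the order [1, 2, 3, 4, 5, 6, 7, 8, 9] gives [2, 2, 2, 2, 2, 2, 2, 2, 2]; set D = diag(2, 2, 2, 2, 2, 2, 2, 2, 2) and form L = D - A. L has integer entries, so p(x) = det(xI - L) has integer coefficients. Expanding the determinant yields x^9 - 18x^8 + 135x^7 - 546x^6 + 1287x^5 - 1782x^4 + 1386x^3 - 540x^2 + 81x. Since p(0) = det(-L) = 0, x divides p(x). By the matrix-tree theorem the graph has (1/9) * product of the nonzero eigenvalues = 9 spanning trees.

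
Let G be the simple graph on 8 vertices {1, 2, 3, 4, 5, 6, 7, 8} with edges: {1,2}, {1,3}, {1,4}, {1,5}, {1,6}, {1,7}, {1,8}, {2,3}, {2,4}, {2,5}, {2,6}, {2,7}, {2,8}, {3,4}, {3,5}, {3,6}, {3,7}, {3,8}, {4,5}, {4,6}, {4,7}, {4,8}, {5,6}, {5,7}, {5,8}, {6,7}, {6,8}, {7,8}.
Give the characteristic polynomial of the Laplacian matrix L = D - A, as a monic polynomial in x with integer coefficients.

Reading degrees in the order [1, 2, 3, 4, 5, 6, 7, 8] gives [7, 7, 7, 7, 7, 7, 7, 7]; set D = diag(7, 7, 7, 7, 7, 7, 7, 7) and form L = D - A. Computing det(xI - L) by cofactor expansion (or equivalently via sum-over-permutations) gives x^8 - 56x^7 + 1344x^6 - 17920x^5 + 143360x^4 - 688128x^3 + 1835008x^2 - 2097152x. The constant term is 0 because L is singular (the all-ones vector lies in its kernel). The eigenvalues sum to 56, which equals trace(L) = 2|E|.

x^8 - 56x^7 + 1344x^6 - 17920x^5 + 143360x^4 - 688128x^3 + 1835008x^2 - 2097152x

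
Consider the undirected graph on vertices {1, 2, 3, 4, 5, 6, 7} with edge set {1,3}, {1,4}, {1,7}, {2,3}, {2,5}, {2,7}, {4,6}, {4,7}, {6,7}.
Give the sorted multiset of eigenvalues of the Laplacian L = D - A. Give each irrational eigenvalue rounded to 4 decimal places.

[0, 0.6491, 1.4070, 2.7869, 3.3875, 4.3208, 5.4486]

Reading degrees in the order [1, 2, 3, 4, 5, 6, 7] gives [3, 3, 2, 3, 1, 2, 4]; set D = diag(3, 3, 2, 3, 1, 2, 4) and form L = D - A. Diagonalising L (or applying a numerical eigensolver to the 7x7 matrix) gives the spectrum above. The single zero eigenvalue shows the graph is connected. There is one zero in the spectrum, matching the 1 component.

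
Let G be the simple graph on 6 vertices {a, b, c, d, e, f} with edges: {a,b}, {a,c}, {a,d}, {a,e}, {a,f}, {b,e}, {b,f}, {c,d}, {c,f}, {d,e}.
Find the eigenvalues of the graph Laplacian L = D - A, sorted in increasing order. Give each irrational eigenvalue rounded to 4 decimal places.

Each diagonal entry of L is the vertex degree and each off-diagonal entry is -1 where an edge is present, 0 otherwise; in the order [a, b, c, d, e, f] the diagonal is [5, 3, 3, 3, 3, 3]. Diagonalising L (or applying a numerical eigensolver to the 6x6 matrix) gives the spectrum above. There is one zero in the spectrum, matching the 1 component.

[0, 2.3820, 2.3820, 4.6180, 4.6180, 6]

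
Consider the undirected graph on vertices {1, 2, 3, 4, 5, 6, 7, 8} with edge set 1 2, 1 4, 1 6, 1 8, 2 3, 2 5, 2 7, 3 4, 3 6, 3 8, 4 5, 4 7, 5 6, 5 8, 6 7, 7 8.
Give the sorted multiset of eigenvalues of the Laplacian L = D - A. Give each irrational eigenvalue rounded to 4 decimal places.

Reading degrees in the order [1, 2, 3, 4, 5, 6, 7, 8] gives [4, 4, 4, 4, 4, 4, 4, 4]; set D = diag(4, 4, 4, 4, 4, 4, 4, 4) and form L = D - A. The multiplicity of 0 as a Laplacian eigenvalue equals the number of connected components. There is one zero in the spectrum, matching the 1 component.

[0, 4, 4, 4, 4, 4, 4, 8]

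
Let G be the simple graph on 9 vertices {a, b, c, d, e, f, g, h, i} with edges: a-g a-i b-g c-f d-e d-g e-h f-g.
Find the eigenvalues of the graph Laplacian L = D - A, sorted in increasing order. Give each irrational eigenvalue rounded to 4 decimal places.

With the vertex order [a, b, c, d, e, f, g, h, i], the degrees are [2, 1, 1, 2, 2, 2, 4, 1, 1], giving D = diag(2, 1, 1, 2, 2, 2, 4, 1, 1) and L = D - A. L is symmetric positive semidefinite, so every eigenvalue is real and nonnegative. The eigenvalues sum to 16, which equals trace(L) = 2|E|. By the matrix-tree theorem the graph has (1/9) * product of the nonzero eigenvalues = 1 spanning tree.

[0, 0.2398, 0.3820, 0.7199, 1.4240, 2.2032, 2.6180, 3.1692, 5.2439]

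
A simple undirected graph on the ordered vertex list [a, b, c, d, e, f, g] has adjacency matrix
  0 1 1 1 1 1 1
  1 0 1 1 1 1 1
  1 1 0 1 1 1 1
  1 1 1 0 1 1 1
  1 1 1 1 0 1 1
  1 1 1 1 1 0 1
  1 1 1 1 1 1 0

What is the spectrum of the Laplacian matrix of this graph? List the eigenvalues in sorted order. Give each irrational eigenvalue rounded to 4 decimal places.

[0, 7, 7, 7, 7, 7, 7]

Reading degrees in the order [a, b, c, d, e, f, g] gives [6, 6, 6, 6, 6, 6, 6]; set D = diag(6, 6, 6, 6, 6, 6, 6) and form L = D - A. Since every row of L sums to 0, the all-ones vector is in the kernel and 0 is an eigenvalue. The single zero eigenvalue shows the graph is connected. The largest eigenvalue, 7, is at most the vertex count 7.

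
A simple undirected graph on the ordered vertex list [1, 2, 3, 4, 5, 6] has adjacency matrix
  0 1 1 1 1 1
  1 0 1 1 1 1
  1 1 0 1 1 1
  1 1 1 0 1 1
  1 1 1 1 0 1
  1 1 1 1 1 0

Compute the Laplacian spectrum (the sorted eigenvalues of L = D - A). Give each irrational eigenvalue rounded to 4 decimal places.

[0, 6, 6, 6, 6, 6]

With the vertex order [1, 2, 3, 4, 5, 6], the degrees are [5, 5, 5, 5, 5, 5], giving D = diag(5, 5, 5, 5, 5, 5) and L = D - A. Diagonalising L (or applying a numerical eigensolver to the 6x6 matrix) gives the spectrum above. The single zero eigenvalue shows the graph is connected.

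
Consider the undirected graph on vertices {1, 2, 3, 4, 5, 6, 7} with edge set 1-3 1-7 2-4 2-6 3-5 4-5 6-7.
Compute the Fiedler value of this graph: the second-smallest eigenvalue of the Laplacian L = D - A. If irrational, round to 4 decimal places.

With the vertex order [1, 2, 3, 4, 5, 6, 7], the degrees are [2, 2, 2, 2, 2, 2, 2], giving D = diag(2, 2, 2, 2, 2, 2, 2) and L = D - A. The smallest Laplacian eigenvalue is always 0. The next one, lambda_2 = 0.7530, measures how hard the graph is to disconnect: larger values mean better connectivity. The largest eigenvalue, 3.8019, is at most the vertex count 7. There is one zero in the spectrum, matching the 1 component.

0.7530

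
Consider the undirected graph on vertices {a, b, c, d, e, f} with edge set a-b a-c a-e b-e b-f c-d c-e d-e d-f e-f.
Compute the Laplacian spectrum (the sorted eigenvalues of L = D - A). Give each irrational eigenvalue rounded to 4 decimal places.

With the vertex order [a, b, c, d, e, f], the degrees are [3, 3, 3, 3, 5, 3], giving D = diag(3, 3, 3, 3, 5, 3) and L = D - A. Diagonalising L (or applying a numerical eigensolver to the 6x6 matrix) gives the spectrum above. The largest eigenvalue, 6, is at most the vertex count 6.

[0, 2.3820, 2.3820, 4.6180, 4.6180, 6]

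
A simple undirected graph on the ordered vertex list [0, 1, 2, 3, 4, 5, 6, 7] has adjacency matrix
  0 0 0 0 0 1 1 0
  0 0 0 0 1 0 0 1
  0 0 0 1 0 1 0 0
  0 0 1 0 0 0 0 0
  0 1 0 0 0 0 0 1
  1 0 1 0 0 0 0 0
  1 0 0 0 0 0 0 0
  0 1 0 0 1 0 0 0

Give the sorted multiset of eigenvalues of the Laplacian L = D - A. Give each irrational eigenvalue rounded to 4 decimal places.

[0, 0, 0.3820, 1.3820, 2.6180, 3, 3, 3.6180]

Reading degrees in the order [0, 1, 2, 3, 4, 5, 6, 7] gives [2, 2, 2, 1, 2, 2, 1, 2]; set D = diag(2, 2, 2, 1, 2, 2, 1, 2) and form L = D - A. Diagonalising L (or applying a numerical eigensolver to the 8x8 matrix) gives the spectrum above. The 2 zero eigenvalues correspond to the 2 connected components. The largest eigenvalue, 3.6180, is at most the vertex count 8.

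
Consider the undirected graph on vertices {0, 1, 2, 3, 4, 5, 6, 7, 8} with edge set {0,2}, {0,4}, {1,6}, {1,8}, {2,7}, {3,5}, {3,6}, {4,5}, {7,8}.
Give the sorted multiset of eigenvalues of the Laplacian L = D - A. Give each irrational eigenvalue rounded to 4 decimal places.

Reading degrees in the order [0, 1, 2, 3, 4, 5, 6, 7, 8] gives [2, 2, 2, 2, 2, 2, 2, 2, 2]; set D = diag(2, 2, 2, 2, 2, 2, 2, 2, 2) and form L = D - A. The multiplicity of 0 as a Laplacian eigenvalue equals the number of connected components. The single zero eigenvalue shows the graph is connected. The eigenvalues sum to 18, which equals trace(L) = 2|E|. The largest eigenvalue, 3.8794, is at most the vertex count 9.

[0, 0.4679, 0.4679, 1.6527, 1.6527, 3, 3, 3.8794, 3.8794]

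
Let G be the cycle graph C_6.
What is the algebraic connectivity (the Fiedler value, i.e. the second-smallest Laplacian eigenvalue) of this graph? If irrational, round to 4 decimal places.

The graph has 6 vertices and degree multiset [2, 2, 2, 2, 2, 2]; D is the diagonal matrix of degrees and L = D - A. Computing the eigenvalues of L and sorting gives [0, 1, 1, 3, 3, 4]. The Fiedler value lambda_2 = 1 is strictly positive, so the graph is connected. The eigenvalues sum to 12, which equals trace(L) = 2|E|. There is one zero in the spectrum, matching the 1 component.

1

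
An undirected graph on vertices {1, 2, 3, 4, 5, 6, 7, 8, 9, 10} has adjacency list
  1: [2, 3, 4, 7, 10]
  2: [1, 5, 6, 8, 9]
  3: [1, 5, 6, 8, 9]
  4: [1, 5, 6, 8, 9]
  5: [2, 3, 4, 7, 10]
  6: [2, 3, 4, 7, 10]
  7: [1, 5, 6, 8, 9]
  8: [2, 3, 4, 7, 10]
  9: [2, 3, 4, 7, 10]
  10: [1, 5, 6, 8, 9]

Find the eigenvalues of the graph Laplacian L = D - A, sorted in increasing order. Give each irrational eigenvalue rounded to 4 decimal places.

Each diagonal entry of L is the vertex degree and each off-diagonal entry is -1 where an edge is present, 0 otherwise; in the order [1, 2, 3, 4, 5, 6, 7, 8, 9, 10] the diagonal is [5, 5, 5, 5, 5, 5, 5, 5, 5, 5]. Since every row of L sums to 0, the all-ones vector is in the kernel and 0 is an eigenvalue. The single zero eigenvalue shows the graph is connected. The largest eigenvalue, 10, is at most the vertex count 10. By the matrix-tree theorem the graph has (1/10) * product of the nonzero eigenvalues = 390625 spanning trees.

[0, 5, 5, 5, 5, 5, 5, 5, 5, 10]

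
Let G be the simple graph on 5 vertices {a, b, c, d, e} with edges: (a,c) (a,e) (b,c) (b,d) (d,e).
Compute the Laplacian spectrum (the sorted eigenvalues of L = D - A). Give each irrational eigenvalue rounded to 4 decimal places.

[0, 1.3820, 1.3820, 3.6180, 3.6180]

Each diagonal entry of L is the vertex degree and each off-diagonal entry is -1 where an edge is present, 0 otherwise; in the order [a, b, c, d, e] the diagonal is [2, 2, 2, 2, 2]. Diagonalising L (or applying a numerical eigensolver to the 5x5 matrix) gives the spectrum above. The single zero eigenvalue shows the graph is connected. There is one zero in the spectrum, matching the 1 component.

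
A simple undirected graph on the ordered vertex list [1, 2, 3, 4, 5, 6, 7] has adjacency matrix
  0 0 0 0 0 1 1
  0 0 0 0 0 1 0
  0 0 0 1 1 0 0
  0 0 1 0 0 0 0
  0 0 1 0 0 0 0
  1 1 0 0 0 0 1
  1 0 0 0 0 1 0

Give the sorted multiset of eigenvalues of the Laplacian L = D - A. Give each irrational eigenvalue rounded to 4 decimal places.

Each diagonal entry of L is the vertex degree and each off-diagonal entry is -1 where an edge is present, 0 otherwise; in the order [1, 2, 3, 4, 5, 6, 7] the diagonal is [2, 1, 2, 1, 1, 3, 2]. Diagonalising L (or applying a numerical eigensolver to the 7x7 matrix) gives the spectrum above. The 2 zero eigenvalues correspond to the 2 connected components. The largest eigenvalue, 4, is at most the vertex count 7. There are 2 zeros in the spectrum, matching the 2 components.

[0, 0, 1, 1, 3, 3, 4]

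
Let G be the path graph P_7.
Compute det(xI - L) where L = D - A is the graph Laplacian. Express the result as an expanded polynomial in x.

x^7 - 12x^6 + 55x^5 - 120x^4 + 126x^3 - 56x^2 + 7x

The graph has 7 vertices and degree multiset [2, 2, 2, 2, 2, 1, 1]; D is the diagonal matrix of degrees and L = D - A. L has integer entries, so p(x) = det(xI - L) has integer coefficients. Expanding the determinant yields x^7 - 12x^6 + 55x^5 - 120x^4 + 126x^3 - 56x^2 + 7x. Since p(0) = det(-L) = 0, x divides p(x).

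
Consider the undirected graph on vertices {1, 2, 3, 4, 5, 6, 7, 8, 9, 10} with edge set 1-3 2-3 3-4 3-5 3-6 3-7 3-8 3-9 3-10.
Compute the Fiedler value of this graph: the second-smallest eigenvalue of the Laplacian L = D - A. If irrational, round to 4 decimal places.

Reading degrees in the order [1, 2, 3, 4, 5, 6, 7, 8, 9, 10] gives [1, 1, 9, 1, 1, 1, 1, 1, 1, 1]; set D = diag(1, 1, 9, 1, 1, 1, 1, 1, 1, 1) and form L = D - A. The smallest Laplacian eigenvalue is always 0. The next one, lambda_2 = 1, measures how hard the graph is to disconnect: larger values mean better connectivity.

1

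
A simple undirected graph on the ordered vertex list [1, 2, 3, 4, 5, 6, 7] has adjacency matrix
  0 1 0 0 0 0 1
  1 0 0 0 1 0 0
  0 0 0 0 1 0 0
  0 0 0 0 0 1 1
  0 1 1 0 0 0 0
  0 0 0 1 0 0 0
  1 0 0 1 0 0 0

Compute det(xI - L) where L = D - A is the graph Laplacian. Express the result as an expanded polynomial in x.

With the vertex order [1, 2, 3, 4, 5, 6, 7], the degrees are [2, 2, 1, 2, 2, 1, 2], giving D = diag(2, 2, 1, 2, 2, 1, 2) and L = D - A. Computing det(xI - L) by cofactor expansion (or equivalently via sum-over-permutations) gives x^7 - 12x^6 + 55x^5 - 120x^4 + 126x^3 - 56x^2 + 7x. Since p(0) = det(-L) = 0, x divides p(x). There is one zero in the spectrum, matching the 1 component.

x^7 - 12x^6 + 55x^5 - 120x^4 + 126x^3 - 56x^2 + 7x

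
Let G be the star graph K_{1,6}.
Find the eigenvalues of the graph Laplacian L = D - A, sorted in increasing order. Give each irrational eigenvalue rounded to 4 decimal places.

The graph has 7 vertices and degree multiset [6, 1, 1, 1, 1, 1, 1]; D is the diagonal matrix of degrees and L = D - A. Diagonalising L (or applying a numerical eigensolver to the 7x7 matrix) gives the spectrum above. The single zero eigenvalue shows the graph is connected.

[0, 1, 1, 1, 1, 1, 7]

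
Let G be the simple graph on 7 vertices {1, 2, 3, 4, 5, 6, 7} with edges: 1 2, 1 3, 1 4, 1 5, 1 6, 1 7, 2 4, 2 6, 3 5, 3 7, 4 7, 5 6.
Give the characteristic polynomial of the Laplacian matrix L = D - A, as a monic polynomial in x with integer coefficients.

x^7 - 24x^6 + 231x^5 - 1140x^4 + 3036x^3 - 4128x^2 + 2240x

Each diagonal entry of L is the vertex degree and each off-diagonal entry is -1 where an edge is present, 0 otherwise; in the order [1, 2, 3, 4, 5, 6, 7] the diagonal is [6, 3, 3, 3, 3, 3, 3]. Computing det(xI - L) by cofactor expansion (or equivalently via sum-over-permutations) gives x^7 - 24x^6 + 231x^5 - 1140x^4 + 3036x^3 - 4128x^2 + 2240x. The coefficient of x^6 equals -trace(L) = -24, matching the sum of degrees. The largest eigenvalue, 7, is at most the vertex count 7.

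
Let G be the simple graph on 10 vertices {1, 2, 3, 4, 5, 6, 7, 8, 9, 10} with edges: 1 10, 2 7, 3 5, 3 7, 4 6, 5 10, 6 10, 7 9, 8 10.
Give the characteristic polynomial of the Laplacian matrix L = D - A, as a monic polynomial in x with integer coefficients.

x^10 - 18x^9 + 132x^8 - 514x^7 + 1164x^6 - 1580x^5 + 1276x^4 - 582x^3 + 131x^2 - 10x

With the vertex order [1, 2, 3, 4, 5, 6, 7, 8, 9, 10], the degrees are [1, 1, 2, 1, 2, 2, 3, 1, 1, 4], giving D = diag(1, 1, 2, 1, 2, 2, 3, 1, 1, 4) and L = D - A. L has integer entries, so p(x) = det(xI - L) has integer coefficients. Expanding the determinant yields x^10 - 18x^9 + 132x^8 - 514x^7 + 1164x^6 - 1580x^5 + 1276x^4 - 582x^3 + 131x^2 - 10x. Since p(0) = det(-L) = 0, x divides p(x).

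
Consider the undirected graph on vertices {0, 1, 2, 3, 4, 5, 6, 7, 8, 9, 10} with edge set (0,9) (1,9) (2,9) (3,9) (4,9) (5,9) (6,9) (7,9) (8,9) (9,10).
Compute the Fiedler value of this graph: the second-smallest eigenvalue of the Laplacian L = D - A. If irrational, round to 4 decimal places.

Reading degrees in the order [0, 1, 2, 3, 4, 5, 6, 7, 8, 9, 10] gives [1, 1, 1, 1, 1, 1, 1, 1, 1, 10, 1]; set D = diag(1, 1, 1, 1, 1, 1, 1, 1, 1, 10, 1) and form L = D - A. The sorted Laplacian eigenvalues are [0, 1, 1, 1, 1, 1, 1, 1, 1, 1, 11]; the algebraic connectivity is the second entry, 1.

1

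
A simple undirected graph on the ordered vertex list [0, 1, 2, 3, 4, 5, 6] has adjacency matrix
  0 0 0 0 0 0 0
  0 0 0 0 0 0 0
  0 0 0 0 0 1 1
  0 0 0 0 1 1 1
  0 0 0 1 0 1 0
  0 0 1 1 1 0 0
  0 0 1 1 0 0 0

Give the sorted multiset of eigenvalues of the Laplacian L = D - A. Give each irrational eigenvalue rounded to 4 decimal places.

With the vertex order [0, 1, 2, 3, 4, 5, 6], the degrees are [0, 0, 2, 3, 2, 3, 2], giving D = diag(0, 0, 2, 3, 2, 3, 2) and L = D - A. Since every row of L sums to 0, the all-ones vector is in the kernel and 0 is an eigenvalue. The 3 zero eigenvalues correspond to the 3 connected components. There are 3 zeros in the spectrum, matching the 3 components.

[0, 0, 0, 1.3820, 2.3820, 3.6180, 4.6180]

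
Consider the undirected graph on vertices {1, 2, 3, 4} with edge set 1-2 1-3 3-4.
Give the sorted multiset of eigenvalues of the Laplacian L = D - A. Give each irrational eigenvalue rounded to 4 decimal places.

Each diagonal entry of L is the vertex degree and each off-diagonal entry is -1 where an edge is present, 0 otherwise; in the order [1, 2, 3, 4] the diagonal is [2, 1, 2, 1]. L is symmetric positive semidefinite, so every eigenvalue is real and nonnegative. The largest eigenvalue, 3.4142, is at most the vertex count 4.

[0, 0.5858, 2, 3.4142]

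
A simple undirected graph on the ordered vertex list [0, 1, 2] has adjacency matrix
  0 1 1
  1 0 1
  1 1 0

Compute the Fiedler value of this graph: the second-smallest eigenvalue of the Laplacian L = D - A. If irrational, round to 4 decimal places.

Reading degrees in the order [0, 1, 2] gives [2, 2, 2]; set D = diag(2, 2, 2) and form L = D - A. The smallest Laplacian eigenvalue is always 0. The next one, lambda_2 = 3, measures how hard the graph is to disconnect: larger values mean better connectivity. The eigenvalues sum to 6, which equals trace(L) = 2|E|.

3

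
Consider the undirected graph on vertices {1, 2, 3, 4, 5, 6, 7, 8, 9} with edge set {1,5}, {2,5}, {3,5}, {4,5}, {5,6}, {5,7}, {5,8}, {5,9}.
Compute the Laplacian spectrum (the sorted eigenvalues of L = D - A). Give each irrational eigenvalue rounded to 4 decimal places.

Reading degrees in the order [1, 2, 3, 4, 5, 6, 7, 8, 9] gives [1, 1, 1, 1, 8, 1, 1, 1, 1]; set D = diag(1, 1, 1, 1, 8, 1, 1, 1, 1) and form L = D - A. The multiplicity of 0 as a Laplacian eigenvalue equals the number of connected components. The single zero eigenvalue shows the graph is connected. There is one zero in the spectrum, matching the 1 component.

[0, 1, 1, 1, 1, 1, 1, 1, 9]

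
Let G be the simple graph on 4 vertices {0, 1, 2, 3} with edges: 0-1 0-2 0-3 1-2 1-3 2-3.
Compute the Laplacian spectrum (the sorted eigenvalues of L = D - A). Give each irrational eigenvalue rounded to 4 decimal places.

With the vertex order [0, 1, 2, 3], the degrees are [3, 3, 3, 3], giving D = diag(3, 3, 3, 3) and L = D - A. The multiplicity of 0 as a Laplacian eigenvalue equals the number of connected components. There is one zero in the spectrum, matching the 1 component. The eigenvalues sum to 12, which equals trace(L) = 2|E|.

[0, 4, 4, 4]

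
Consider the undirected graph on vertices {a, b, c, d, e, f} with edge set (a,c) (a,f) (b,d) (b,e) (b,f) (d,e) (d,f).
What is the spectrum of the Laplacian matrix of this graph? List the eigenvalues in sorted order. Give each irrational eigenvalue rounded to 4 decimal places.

[0, 0.4384, 2, 3, 4, 4.5616]

Each diagonal entry of L is the vertex degree and each off-diagonal entry is -1 where an edge is present, 0 otherwise; in the order [a, b, c, d, e, f] the diagonal is [2, 3, 1, 3, 2, 3]. L is symmetric positive semidefinite, so every eigenvalue is real and nonnegative.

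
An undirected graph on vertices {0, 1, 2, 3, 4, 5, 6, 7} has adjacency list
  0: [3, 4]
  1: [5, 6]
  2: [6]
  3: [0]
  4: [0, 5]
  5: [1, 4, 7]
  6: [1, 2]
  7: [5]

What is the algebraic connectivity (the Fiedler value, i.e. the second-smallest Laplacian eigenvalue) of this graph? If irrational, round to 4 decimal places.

0.1981

Each diagonal entry of L is the vertex degree and each off-diagonal entry is -1 where an edge is present, 0 otherwise; in the order [0, 1, 2, 3, 4, 5, 6, 7] the diagonal is [2, 2, 1, 1, 2, 3, 2, 1]. The sorted Laplacian eigenvalues are [0, 0.1981, 0.4915, 1.3204, 1.5550, 2.8258, 3.2470, 4.3623]; the algebraic connectivity is the second entry, 0.1981. The eigenvalues sum to 14, which equals trace(L) = 2|E|. There is one zero in the spectrum, matching the 1 component.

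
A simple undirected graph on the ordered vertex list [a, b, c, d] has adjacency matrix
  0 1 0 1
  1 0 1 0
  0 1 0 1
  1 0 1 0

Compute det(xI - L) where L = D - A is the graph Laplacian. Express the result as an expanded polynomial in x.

With the vertex order [a, b, c, d], the degrees are [2, 2, 2, 2], giving D = diag(2, 2, 2, 2) and L = D - A. L has integer entries, so p(x) = det(xI - L) has integer coefficients. Expanding the determinant yields x^4 - 8x^3 + 20x^2 - 16x. The constant term is 0 because L is singular (the all-ones vector lies in its kernel). By the matrix-tree theorem the graph has (1/4) * product of the nonzero eigenvalues = 4 spanning trees.

x^4 - 8x^3 + 20x^2 - 16x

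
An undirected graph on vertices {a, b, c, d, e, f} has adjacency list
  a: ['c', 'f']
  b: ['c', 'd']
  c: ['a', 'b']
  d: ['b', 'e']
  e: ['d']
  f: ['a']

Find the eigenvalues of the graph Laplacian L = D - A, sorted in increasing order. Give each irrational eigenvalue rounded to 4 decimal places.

Reading degrees in the order [a, b, c, d, e, f] gives [2, 2, 2, 2, 1, 1]; set D = diag(2, 2, 2, 2, 1, 1) and form L = D - A. The multiplicity of 0 as a Laplacian eigenvalue equals the number of connected components.

[0, 0.2679, 1, 2, 3, 3.7321]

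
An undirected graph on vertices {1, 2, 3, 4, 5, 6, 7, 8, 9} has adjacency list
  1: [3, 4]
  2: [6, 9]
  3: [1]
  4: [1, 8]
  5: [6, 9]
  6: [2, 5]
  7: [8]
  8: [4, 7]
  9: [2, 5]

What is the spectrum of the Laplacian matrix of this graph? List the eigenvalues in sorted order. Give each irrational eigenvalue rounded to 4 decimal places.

[0, 0, 0.3820, 1.3820, 2, 2, 2.6180, 3.6180, 4]

Each diagonal entry of L is the vertex degree and each off-diagonal entry is -1 where an edge is present, 0 otherwise; in the order [1, 2, 3, 4, 5, 6, 7, 8, 9] the diagonal is [2, 2, 1, 2, 2, 2, 1, 2, 2]. L is symmetric positive semidefinite, so every eigenvalue is real and nonnegative. The 2 zero eigenvalues correspond to the 2 connected components. The eigenvalues sum to 16, which equals trace(L) = 2|E|.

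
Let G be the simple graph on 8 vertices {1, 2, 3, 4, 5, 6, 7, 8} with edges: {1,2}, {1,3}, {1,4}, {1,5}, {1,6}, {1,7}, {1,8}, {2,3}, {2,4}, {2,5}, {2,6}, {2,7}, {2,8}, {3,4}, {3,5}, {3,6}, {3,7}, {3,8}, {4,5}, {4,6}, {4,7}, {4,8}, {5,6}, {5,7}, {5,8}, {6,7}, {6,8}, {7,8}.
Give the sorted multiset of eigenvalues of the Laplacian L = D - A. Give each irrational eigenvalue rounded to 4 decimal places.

[0, 8, 8, 8, 8, 8, 8, 8]

Each diagonal entry of L is the vertex degree and each off-diagonal entry is -1 where an edge is present, 0 otherwise; in the order [1, 2, 3, 4, 5, 6, 7, 8] the diagonal is [7, 7, 7, 7, 7, 7, 7, 7]. Diagonalising L (or applying a numerical eigensolver to the 8x8 matrix) gives the spectrum above. The single zero eigenvalue shows the graph is connected.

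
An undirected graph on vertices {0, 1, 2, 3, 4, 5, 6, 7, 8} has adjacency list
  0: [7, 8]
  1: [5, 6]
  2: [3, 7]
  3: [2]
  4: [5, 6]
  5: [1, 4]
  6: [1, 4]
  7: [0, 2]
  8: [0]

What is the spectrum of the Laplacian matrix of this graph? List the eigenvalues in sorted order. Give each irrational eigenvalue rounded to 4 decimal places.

With the vertex order [0, 1, 2, 3, 4, 5, 6, 7, 8], the degrees are [2, 2, 2, 1, 2, 2, 2, 2, 1], giving D = diag(2, 2, 2, 1, 2, 2, 2, 2, 1) and L = D - A. L is symmetric positive semidefinite, so every eigenvalue is real and nonnegative. The 2 zero eigenvalues correspond to the 2 connected components.

[0, 0, 0.3820, 1.3820, 2, 2, 2.6180, 3.6180, 4]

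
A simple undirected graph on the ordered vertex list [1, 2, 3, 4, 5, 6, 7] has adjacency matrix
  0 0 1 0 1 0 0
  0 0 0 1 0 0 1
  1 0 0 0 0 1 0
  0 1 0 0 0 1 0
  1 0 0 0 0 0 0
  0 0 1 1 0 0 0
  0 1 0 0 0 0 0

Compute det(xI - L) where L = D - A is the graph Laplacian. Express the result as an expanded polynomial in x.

x^7 - 12x^6 + 55x^5 - 120x^4 + 126x^3 - 56x^2 + 7x

Reading degrees in the order [1, 2, 3, 4, 5, 6, 7] gives [2, 2, 2, 2, 1, 2, 1]; set D = diag(2, 2, 2, 2, 1, 2, 1) and form L = D - A. L has integer entries, so p(x) = det(xI - L) has integer coefficients. Expanding the determinant yields x^7 - 12x^6 + 55x^5 - 120x^4 + 126x^3 - 56x^2 + 7x. Since p(0) = det(-L) = 0, x divides p(x). By the matrix-tree theorem the graph has (1/7) * product of the nonzero eigenvalues = 1 spanning tree.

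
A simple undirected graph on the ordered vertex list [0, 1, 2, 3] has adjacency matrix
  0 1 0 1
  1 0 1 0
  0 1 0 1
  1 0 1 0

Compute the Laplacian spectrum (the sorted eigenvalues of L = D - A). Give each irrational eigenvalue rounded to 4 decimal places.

Each diagonal entry of L is the vertex degree and each off-diagonal entry is -1 where an edge is present, 0 otherwise; in the order [0, 1, 2, 3] the diagonal is [2, 2, 2, 2]. The multiplicity of 0 as a Laplacian eigenvalue equals the number of connected components. The single zero eigenvalue shows the graph is connected. The largest eigenvalue, 4, is at most the vertex count 4.

[0, 2, 2, 4]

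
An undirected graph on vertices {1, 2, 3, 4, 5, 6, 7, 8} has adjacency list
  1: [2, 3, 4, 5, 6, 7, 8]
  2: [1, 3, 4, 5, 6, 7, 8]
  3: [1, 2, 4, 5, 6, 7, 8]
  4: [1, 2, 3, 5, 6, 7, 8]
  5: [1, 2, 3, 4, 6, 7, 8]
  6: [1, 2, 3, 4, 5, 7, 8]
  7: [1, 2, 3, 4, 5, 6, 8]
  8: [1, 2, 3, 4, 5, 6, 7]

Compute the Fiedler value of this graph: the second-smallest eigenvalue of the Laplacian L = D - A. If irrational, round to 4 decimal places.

8

Each diagonal entry of L is the vertex degree and each off-diagonal entry is -1 where an edge is present, 0 otherwise; in the order [1, 2, 3, 4, 5, 6, 7, 8] the diagonal is [7, 7, 7, 7, 7, 7, 7, 7]. The smallest Laplacian eigenvalue is always 0. The next one, lambda_2 = 8, measures how hard the graph is to disconnect: larger values mean better connectivity. The eigenvalues sum to 56, which equals trace(L) = 2|E|. By the matrix-tree theorem the graph has (1/8) * product of the nonzero eigenvalues = 262144 spanning trees.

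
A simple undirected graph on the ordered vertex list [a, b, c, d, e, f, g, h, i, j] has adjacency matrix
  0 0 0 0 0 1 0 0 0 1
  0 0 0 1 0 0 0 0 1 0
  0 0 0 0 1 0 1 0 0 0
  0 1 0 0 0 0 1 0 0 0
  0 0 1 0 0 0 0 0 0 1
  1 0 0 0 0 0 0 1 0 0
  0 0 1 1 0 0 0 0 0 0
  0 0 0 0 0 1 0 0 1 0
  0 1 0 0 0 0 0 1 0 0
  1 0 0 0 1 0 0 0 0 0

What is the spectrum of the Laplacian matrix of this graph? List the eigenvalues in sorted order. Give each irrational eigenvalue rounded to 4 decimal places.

Each diagonal entry of L is the vertex degree and each off-diagonal entry is -1 where an edge is present, 0 otherwise; in the order [a, b, c, d, e, f, g, h, i, j] the diagonal is [2, 2, 2, 2, 2, 2, 2, 2, 2, 2]. Diagonalising L (or applying a numerical eigensolver to the 10x10 matrix) gives the spectrum above. By the matrix-tree theorem the graph has (1/10) * product of the nonzero eigenvalues = 10 spanning trees. There is one zero in the spectrum, matching the 1 component.

[0, 0.3820, 0.3820, 1.3820, 1.3820, 2.6180, 2.6180, 3.6180, 3.6180, 4]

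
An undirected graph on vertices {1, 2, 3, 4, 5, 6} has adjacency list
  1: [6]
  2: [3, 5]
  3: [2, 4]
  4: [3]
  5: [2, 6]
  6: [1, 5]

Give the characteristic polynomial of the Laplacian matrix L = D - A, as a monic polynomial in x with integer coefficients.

Each diagonal entry of L is the vertex degree and each off-diagonal entry is -1 where an edge is present, 0 otherwise; in the order [1, 2, 3, 4, 5, 6] the diagonal is [1, 2, 2, 1, 2, 2]. L has integer entries, so p(x) = det(xI - L) has integer coefficients. Expanding the determinant yields x^6 - 10x^5 + 36x^4 - 56x^3 + 35x^2 - 6x. The coefficient of x^5 equals -trace(L) = -10, matching the sum of degrees.

x^6 - 10x^5 + 36x^4 - 56x^3 + 35x^2 - 6x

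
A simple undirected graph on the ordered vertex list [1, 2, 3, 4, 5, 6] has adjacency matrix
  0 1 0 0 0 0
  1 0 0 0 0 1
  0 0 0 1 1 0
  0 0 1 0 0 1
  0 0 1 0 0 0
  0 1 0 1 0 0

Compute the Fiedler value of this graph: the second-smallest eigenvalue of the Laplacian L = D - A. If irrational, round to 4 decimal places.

Each diagonal entry of L is the vertex degree and each off-diagonal entry is -1 where an edge is present, 0 otherwise; in the order [1, 2, 3, 4, 5, 6] the diagonal is [1, 2, 2, 2, 1, 2]. The sorted Laplacian eigenvalues are [0, 0.2679, 1, 2, 3, 3.7321]; the algebraic connectivity is the second entry, 0.2679. The eigenvalues sum to 10, which equals trace(L) = 2|E|. By the matrix-tree theorem the graph has (1/6) * product of the nonzero eigenvalues = 1 spanning tree.

0.2679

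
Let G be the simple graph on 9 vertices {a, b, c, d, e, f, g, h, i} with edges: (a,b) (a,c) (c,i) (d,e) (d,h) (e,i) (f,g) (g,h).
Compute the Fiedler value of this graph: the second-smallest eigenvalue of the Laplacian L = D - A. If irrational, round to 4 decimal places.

Reading degrees in the order [a, b, c, d, e, f, g, h, i] gives [2, 1, 2, 2, 2, 1, 2, 2, 2]; set D = diag(2, 1, 2, 2, 2, 1, 2, 2, 2) and form L = D - A. Computing the eigenvalues of L and sorting gives [0, 0.1206, 0.4679, 1, 1.6527, 2.3473, 3, 3.5321, 3.8794]. The Fiedler value lambda_2 = 0.1206 is strictly positive, so the graph is connected. The eigenvalues sum to 16, which equals trace(L) = 2|E|.

0.1206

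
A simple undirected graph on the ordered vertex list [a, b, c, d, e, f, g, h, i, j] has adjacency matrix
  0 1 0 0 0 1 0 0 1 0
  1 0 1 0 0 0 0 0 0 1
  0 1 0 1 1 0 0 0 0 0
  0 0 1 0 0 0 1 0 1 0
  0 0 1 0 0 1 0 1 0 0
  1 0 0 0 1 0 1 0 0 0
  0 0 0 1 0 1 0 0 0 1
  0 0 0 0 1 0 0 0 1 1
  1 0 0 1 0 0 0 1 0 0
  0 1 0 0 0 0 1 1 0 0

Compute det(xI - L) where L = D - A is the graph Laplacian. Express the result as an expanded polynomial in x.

x^10 - 30x^9 + 390x^8 - 2880x^7 + 13305x^6 - 39882x^5 + 77640x^4 - 94800x^3 + 66000x^2 - 20000x

With the vertex order [a, b, c, d, e, f, g, h, i, j], the degrees are [3, 3, 3, 3, 3, 3, 3, 3, 3, 3], giving D = diag(3, 3, 3, 3, 3, 3, 3, 3, 3, 3) and L = D - A. Computing det(xI - L) by cofactor expansion (or equivalently via sum-over-permutations) gives x^10 - 30x^9 + 390x^8 - 2880x^7 + 13305x^6 - 39882x^5 + 77640x^4 - 94800x^3 + 66000x^2 - 20000x. Since p(0) = det(-L) = 0, x divides p(x).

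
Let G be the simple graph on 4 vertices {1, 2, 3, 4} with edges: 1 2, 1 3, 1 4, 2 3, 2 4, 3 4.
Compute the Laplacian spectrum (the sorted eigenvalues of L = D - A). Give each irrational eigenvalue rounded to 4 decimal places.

Each diagonal entry of L is the vertex degree and each off-diagonal entry is -1 where an edge is present, 0 otherwise; in the order [1, 2, 3, 4] the diagonal is [3, 3, 3, 3]. Diagonalising L (or applying a numerical eigensolver to the 4x4 matrix) gives the spectrum above. The single zero eigenvalue shows the graph is connected. There is one zero in the spectrum, matching the 1 component.

[0, 4, 4, 4]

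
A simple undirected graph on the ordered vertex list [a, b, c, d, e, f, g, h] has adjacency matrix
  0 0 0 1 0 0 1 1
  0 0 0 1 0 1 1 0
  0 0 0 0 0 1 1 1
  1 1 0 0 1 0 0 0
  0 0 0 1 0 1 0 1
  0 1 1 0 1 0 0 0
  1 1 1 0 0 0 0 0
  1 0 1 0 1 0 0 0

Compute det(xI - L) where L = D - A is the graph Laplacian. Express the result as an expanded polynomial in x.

With the vertex order [a, b, c, d, e, f, g, h], the degrees are [3, 3, 3, 3, 3, 3, 3, 3], giving D = diag(3, 3, 3, 3, 3, 3, 3, 3) and L = D - A. The eigenvalues of L are [0, 2, 2, 2, 4, 4, 4, 6]; the characteristic polynomial is the product of (x - lambda_i), which multiplies out to x^8 - 24x^7 + 240x^6 - 1296x^5 + 4080x^4 - 7488x^3 + 7424x^2 - 3072x. The coefficient of x^7 equals -trace(L) = -24, matching the sum of degrees. There is one zero in the spectrum, matching the 1 component.

x^8 - 24x^7 + 240x^6 - 1296x^5 + 4080x^4 - 7488x^3 + 7424x^2 - 3072x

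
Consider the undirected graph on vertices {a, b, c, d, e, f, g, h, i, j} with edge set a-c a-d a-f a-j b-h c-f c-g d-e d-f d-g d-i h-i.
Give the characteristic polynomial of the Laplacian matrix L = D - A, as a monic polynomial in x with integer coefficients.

x^10 - 24x^9 + 239x^8 - 1288x^7 + 4107x^6 - 7958x^5 + 9257x^4 - 6128x^3 + 2033x^2 - 240x

Each diagonal entry of L is the vertex degree and each off-diagonal entry is -1 where an edge is present, 0 otherwise; in the order [a, b, c, d, e, f, g, h, i, j] the diagonal is [4, 1, 3, 5, 1, 3, 2, 2, 2, 1]. Computing det(xI - L) by cofactor expansion (or equivalently via sum-over-permutations) gives x^10 - 24x^9 + 239x^8 - 1288x^7 + 4107x^6 - 7958x^5 + 9257x^4 - 6128x^3 + 2033x^2 - 240x. Since p(0) = det(-L) = 0, x divides p(x). There is one zero in the spectrum, matching the 1 component.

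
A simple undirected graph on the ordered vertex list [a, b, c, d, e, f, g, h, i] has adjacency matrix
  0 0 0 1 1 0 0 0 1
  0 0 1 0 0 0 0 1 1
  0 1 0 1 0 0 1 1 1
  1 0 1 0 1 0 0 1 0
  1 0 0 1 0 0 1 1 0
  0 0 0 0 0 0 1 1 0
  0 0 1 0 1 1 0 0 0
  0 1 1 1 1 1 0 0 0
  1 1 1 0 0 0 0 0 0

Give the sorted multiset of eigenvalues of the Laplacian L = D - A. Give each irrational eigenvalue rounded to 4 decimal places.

[0, 1.3598, 2.0530, 3, 3.2283, 4.4241, 5, 6.0886, 6.8462]

With the vertex order [a, b, c, d, e, f, g, h, i], the degrees are [3, 3, 5, 4, 4, 2, 3, 5, 3], giving D = diag(3, 3, 5, 4, 4, 2, 3, 5, 3) and L = D - A. Since every row of L sums to 0, the all-ones vector is in the kernel and 0 is an eigenvalue. The single zero eigenvalue shows the graph is connected.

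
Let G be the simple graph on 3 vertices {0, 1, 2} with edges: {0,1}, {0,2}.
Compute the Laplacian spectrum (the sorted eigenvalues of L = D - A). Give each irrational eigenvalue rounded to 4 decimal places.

Each diagonal entry of L is the vertex degree and each off-diagonal entry is -1 where an edge is present, 0 otherwise; in the order [0, 1, 2] the diagonal is [2, 1, 1]. The multiplicity of 0 as a Laplacian eigenvalue equals the number of connected components. The single zero eigenvalue shows the graph is connected. The largest eigenvalue, 3, is at most the vertex count 3. The eigenvalues sum to 4, which equals trace(L) = 2|E|.

[0, 1, 3]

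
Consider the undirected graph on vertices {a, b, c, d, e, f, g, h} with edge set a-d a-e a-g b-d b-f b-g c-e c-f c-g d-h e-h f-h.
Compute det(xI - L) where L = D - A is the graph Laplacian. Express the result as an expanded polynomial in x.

Reading degrees in the order [a, b, c, d, e, f, g, h] gives [3, 3, 3, 3, 3, 3, 3, 3]; set D = diag(3, 3, 3, 3, 3, 3, 3, 3) and form L = D - A. L has integer entries, so p(x) = det(xI - L) has integer coefficients. Expanding the determinant yields x^8 - 24x^7 + 240x^6 - 1296x^5 + 4080x^4 - 7488x^3 + 7424x^2 - 3072x. Since p(0) = det(-L) = 0, x divides p(x). There is one zero in the spectrum, matching the 1 component.

x^8 - 24x^7 + 240x^6 - 1296x^5 + 4080x^4 - 7488x^3 + 7424x^2 - 3072x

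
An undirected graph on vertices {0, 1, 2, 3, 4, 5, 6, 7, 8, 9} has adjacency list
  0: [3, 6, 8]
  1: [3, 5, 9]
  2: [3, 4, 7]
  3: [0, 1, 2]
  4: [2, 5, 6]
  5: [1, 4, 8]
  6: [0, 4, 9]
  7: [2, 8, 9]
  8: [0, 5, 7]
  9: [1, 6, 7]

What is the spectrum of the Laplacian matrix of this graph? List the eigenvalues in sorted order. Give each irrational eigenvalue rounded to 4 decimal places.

[0, 2, 2, 2, 2, 2, 5, 5, 5, 5]

Reading degrees in the order [0, 1, 2, 3, 4, 5, 6, 7, 8, 9] gives [3, 3, 3, 3, 3, 3, 3, 3, 3, 3]; set D = diag(3, 3, 3, 3, 3, 3, 3, 3, 3, 3) and form L = D - A. L is symmetric positive semidefinite, so every eigenvalue is real and nonnegative. By the matrix-tree theorem the graph has (1/10) * product of the nonzero eigenvalues = 2000 spanning trees.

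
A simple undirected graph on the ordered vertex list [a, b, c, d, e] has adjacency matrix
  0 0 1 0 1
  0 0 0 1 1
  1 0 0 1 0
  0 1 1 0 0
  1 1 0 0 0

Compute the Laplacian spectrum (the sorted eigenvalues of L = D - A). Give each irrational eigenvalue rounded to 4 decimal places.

With the vertex order [a, b, c, d, e], the degrees are [2, 2, 2, 2, 2], giving D = diag(2, 2, 2, 2, 2) and L = D - A. Since every row of L sums to 0, the all-ones vector is in the kernel and 0 is an eigenvalue. The single zero eigenvalue shows the graph is connected.

[0, 1.3820, 1.3820, 3.6180, 3.6180]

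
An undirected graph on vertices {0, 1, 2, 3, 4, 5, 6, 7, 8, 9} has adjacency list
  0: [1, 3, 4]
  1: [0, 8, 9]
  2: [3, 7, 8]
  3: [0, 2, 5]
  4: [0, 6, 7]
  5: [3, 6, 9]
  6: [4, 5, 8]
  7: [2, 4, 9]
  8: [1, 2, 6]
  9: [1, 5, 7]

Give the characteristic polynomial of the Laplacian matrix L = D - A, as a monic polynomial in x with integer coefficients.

Reading degrees in the order [0, 1, 2, 3, 4, 5, 6, 7, 8, 9] gives [3, 3, 3, 3, 3, 3, 3, 3, 3, 3]; set D = diag(3, 3, 3, 3, 3, 3, 3, 3, 3, 3) and form L = D - A. L has integer entries, so p(x) = det(xI - L) has integer coefficients. Expanding the determinant yields x^10 - 30x^9 + 390x^8 - 2880x^7 + 13305x^6 - 39882x^5 + 77640x^4 - 94800x^3 + 66000x^2 - 20000x. The constant term is 0 because L is singular (the all-ones vector lies in its kernel). The largest eigenvalue, 5, is at most the vertex count 10.

x^10 - 30x^9 + 390x^8 - 2880x^7 + 13305x^6 - 39882x^5 + 77640x^4 - 94800x^3 + 66000x^2 - 20000x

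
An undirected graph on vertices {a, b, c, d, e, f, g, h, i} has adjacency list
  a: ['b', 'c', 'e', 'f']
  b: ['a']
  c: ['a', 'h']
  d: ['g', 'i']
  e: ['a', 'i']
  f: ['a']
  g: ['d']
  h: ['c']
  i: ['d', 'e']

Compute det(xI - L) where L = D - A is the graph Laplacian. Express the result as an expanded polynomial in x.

x^9 - 16x^8 + 102x^7 - 336x^6 + 619x^5 - 644x^4 + 363x^3 - 98x^2 + 9x

Each diagonal entry of L is the vertex degree and each off-diagonal entry is -1 where an edge is present, 0 otherwise; in the order [a, b, c, d, e, f, g, h, i] the diagonal is [4, 1, 2, 2, 2, 1, 1, 1, 2]. Computing det(xI - L) by cofactor expansion (or equivalently via sum-over-permutations) gives x^9 - 16x^8 + 102x^7 - 336x^6 + 619x^5 - 644x^4 + 363x^3 - 98x^2 + 9x. The coefficient of x^8 equals -trace(L) = -16, matching the sum of degrees. The largest eigenvalue, 5.1743, is at most the vertex count 9.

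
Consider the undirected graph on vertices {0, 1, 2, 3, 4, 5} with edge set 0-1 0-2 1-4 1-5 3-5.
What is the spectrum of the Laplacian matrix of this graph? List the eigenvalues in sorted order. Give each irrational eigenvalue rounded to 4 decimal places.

Each diagonal entry of L is the vertex degree and each off-diagonal entry is -1 where an edge is present, 0 otherwise; in the order [0, 1, 2, 3, 4, 5] the diagonal is [2, 3, 1, 1, 1, 2]. Since every row of L sums to 0, the all-ones vector is in the kernel and 0 is an eigenvalue. The single zero eigenvalue shows the graph is connected. By the matrix-tree theorem the graph has (1/6) * product of the nonzero eigenvalues = 1 spanning tree. There is one zero in the spectrum, matching the 1 component.

[0, 0.3820, 0.6972, 2, 2.6180, 4.3028]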